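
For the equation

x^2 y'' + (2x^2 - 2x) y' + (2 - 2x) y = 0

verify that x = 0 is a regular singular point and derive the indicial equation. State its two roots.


Divide by x^2 to reach normal form y'' + P_1(x) y' + P_2(x) y = 0 with P_1(x) = 2 - 2/x and P_2(x) = -2/x + 2/x^2.
x = 0 is a singular point because the y'-coefficient 2 - 2/x has a pole at x = 0 and the y-coefficient -2/x + 2/x^2 has a pole at x = 0.
It is a regular singular point because x P_1(x) = p(x) = 2x - 2 and x^2 P_2(x) = q(x) = 2 - 2x are polynomials, hence analytic at x = 0.
p(0) = -2,  q(0) = 2.
Indicial equation: r(r-1) + p(0) r + q(0) = 0, i.e. r^2 + (p(0) - 1) r + q(0) = 0, i.e. r^2 - 3 r + 2 = 0.
Discriminant: (-3)^2 - 4(2) = 1, so r = (3 ± 1)/2.
Solving: r_1 = 2, r_2 = 1.

indicial: r^2 - 3 r + 2 = 0; roots r_1 = 2, r_2 = 1


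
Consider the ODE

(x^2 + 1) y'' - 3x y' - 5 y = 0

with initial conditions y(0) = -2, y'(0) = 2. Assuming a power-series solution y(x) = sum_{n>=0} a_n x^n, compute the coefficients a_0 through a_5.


Ansatz: y(x) = sum_{n>=0} a_n x^n, so y'(x) = sum_{n>=1} n a_n x^(n-1) and y''(x) = sum_{n>=2} n(n-1) a_n x^(n-2).
Substitute into P(x) y'' + Q(x) y' + R(x) y = 0 with P(x) = x^2 + 1, Q(x) = -3x, R(x) = -5, and match powers of x.
Initial conditions: a_0 = -2, a_1 = 2.
Setting the coefficient of each power of x to zero and solving order by order (substituting the coefficients already found):
  x^0: 2 a_2 - 5 a_0 = 0  ->  2 a_2 = 5 a_0 = -10  ->  a_2 = -5
  x^1: 6 a_3 - 8 a_1 = 0  ->  6 a_3 = 8 a_1 = 16  ->  a_3 = 8/3
  x^2: 12 a_4 - 9 a_2 = 0  ->  12 a_4 = 9 a_2 = -45  ->  a_4 = -15/4
  x^3: 20 a_5 - 8 a_3 = 0  ->  20 a_5 = 8 a_3 = 64/3  ->  a_5 = 16/15
Truncated series: y(x) = -2 + 2 x - 5 x^2 + (8/3) x^3 - (15/4) x^4 + (16/15) x^5 + O(x^6).

a_0 = -2; a_1 = 2; a_2 = -5; a_3 = 8/3; a_4 = -15/4; a_5 = 16/15


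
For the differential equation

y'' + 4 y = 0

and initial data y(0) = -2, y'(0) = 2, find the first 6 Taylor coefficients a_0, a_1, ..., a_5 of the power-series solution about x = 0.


Ansatz: y(x) = sum_{n>=0} a_n x^n, so y'(x) = sum_{n>=1} n a_n x^(n-1) and y''(x) = sum_{n>=2} n(n-1) a_n x^(n-2).
Substitute into P(x) y'' + Q(x) y' + R(x) y = 0 with P(x) = 1, Q(x) = 0, R(x) = 4, and match powers of x.
Initial conditions: a_0 = -2, a_1 = 2.
Setting the coefficient of each power of x to zero and solving order by order (substituting the coefficients already found):
  x^0: 2 a_2 + 4 a_0 = 0  ->  2 a_2 = -4 a_0 = 8  ->  a_2 = 4
  x^1: 6 a_3 + 4 a_1 = 0  ->  6 a_3 = -4 a_1 = -8  ->  a_3 = -4/3
  x^2: 12 a_4 + 4 a_2 = 0  ->  12 a_4 = -4 a_2 = -16  ->  a_4 = -4/3
  x^3: 20 a_5 + 4 a_3 = 0  ->  20 a_5 = -4 a_3 = 16/3  ->  a_5 = 4/15
Truncated series: y(x) = -2 + 2 x + 4 x^2 - (4/3) x^3 - (4/3) x^4 + (4/15) x^5 + O(x^6).

a_0 = -2; a_1 = 2; a_2 = 4; a_3 = -4/3; a_4 = -4/3; a_5 = 4/15


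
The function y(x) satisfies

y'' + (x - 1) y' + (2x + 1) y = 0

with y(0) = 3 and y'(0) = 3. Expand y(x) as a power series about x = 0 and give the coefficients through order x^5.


Ansatz: y(x) = sum_{n>=0} a_n x^n, so y'(x) = sum_{n>=1} n a_n x^(n-1) and y''(x) = sum_{n>=2} n(n-1) a_n x^(n-2).
Substitute into P(x) y'' + Q(x) y' + R(x) y = 0 with P(x) = 1, Q(x) = x - 1, R(x) = 2x + 1, and match powers of x.
Initial conditions: a_0 = 3, a_1 = 3.
Setting the coefficient of each power of x to zero and solving order by order (substituting the coefficients already found):
  x^0: 2 a_2 - a_1 + a_0 = 0  ->  2 a_2 = a_1 - a_0 = 0  ->  a_2 = 0
  x^1: 6 a_3 - 2 a_2 + 2 a_1 + 2 a_0 = 0  ->  6 a_3 = 2 a_2 - 2 a_1 - 2 a_0 = -12  ->  a_3 = -2
  x^2: 12 a_4 - 3 a_3 + 3 a_2 + 2 a_1 = 0  ->  12 a_4 = 3 a_3 - 3 a_2 - 2 a_1 = -12  ->  a_4 = -1
  x^3: 20 a_5 - 4 a_4 + 4 a_3 + 2 a_2 = 0  ->  20 a_5 = 4 a_4 - 4 a_3 - 2 a_2 = 4  ->  a_5 = 1/5
Truncated series: y(x) = 3 + 3 x - 2 x^3 - x^4 + (1/5) x^5 + O(x^6).

a_0 = 3; a_1 = 3; a_2 = 0; a_3 = -2; a_4 = -1; a_5 = 1/5


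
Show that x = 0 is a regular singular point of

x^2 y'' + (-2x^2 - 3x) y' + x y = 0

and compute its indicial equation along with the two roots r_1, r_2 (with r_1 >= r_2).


Divide by x^2 to reach normal form y'' + P_1(x) y' + P_2(x) y = 0 with P_1(x) = -2 - 3/x and P_2(x) = 1/x.
x = 0 is a singular point because the y'-coefficient -2 - 3/x has a pole at x = 0 and the y-coefficient 1/x has a pole at x = 0.
It is a regular singular point because x P_1(x) = p(x) = -2x - 3 and x^2 P_2(x) = q(x) = x are polynomials, hence analytic at x = 0.
p(0) = -3,  q(0) = 0.
Indicial equation: r(r-1) + p(0) r + q(0) = 0, i.e. r^2 + (p(0) - 1) r + q(0) = 0, i.e. r^2 - 4 r = 0.
Discriminant: (-4)^2 - 4(0) = 16, so r = (4 ± 4)/2.
Solving: r_1 = 4, r_2 = 0.

indicial: r^2 - 4 r = 0; roots r_1 = 4, r_2 = 0


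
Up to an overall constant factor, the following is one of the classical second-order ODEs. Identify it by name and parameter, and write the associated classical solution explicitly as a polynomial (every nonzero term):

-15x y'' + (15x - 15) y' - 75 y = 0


All three coefficients share the factor -15; dividing through by -15 gives  x y'' + (1 - x) y' + 5 y = 0.
This matches the Laguerre equation x y'' + (1 - x) y' + n y = 0 with n = 5; the polynomial solution is L_5(x).
With y = sum_k a_k x^k, matching x^k gives (k+1)k a_{k+1} + (k+1) a_{k+1} - k a_k + n a_k = 0, i.e. (k+1)^2 a_{k+1} = (k - n) a_k = (k - 5) a_k. The right side vanishes at k = 5, so the series terminates at degree 5.
Standard normalization L_n(0) = 1 gives a_0 = 1. Work upward with a_{k+1} = (k - 5) a_k / (k+1)^2:
  a_1 = (0 - 5)(1) / 1^2 = -5/1 = -5
  a_2 = (1 - 5)(-5) / 2^2 = 20/4 = 5
  a_3 = (2 - 5)(5) / 3^2 = -15/9 = -5/3
  a_4 = (3 - 5)(-5/3) / 4^2 = (10/3)/16 = 5/24
  a_5 = (4 - 5)(5/24) / 5^2 = (-5/24)/25 = -1/120
Hence L_5(x) = -x^5/120 + 5 x^4/24 - 5 x^3/3 + 5 x^2 - 5 x + 1.

L_5(x); series = -x^5/120 + 5 x^4/24 - 5 x^3/3 + 5 x^2 - 5 x + 1


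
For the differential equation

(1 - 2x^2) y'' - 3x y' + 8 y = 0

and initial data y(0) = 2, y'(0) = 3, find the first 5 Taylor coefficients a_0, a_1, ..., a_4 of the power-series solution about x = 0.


Ansatz: y(x) = sum_{n>=0} a_n x^n, so y'(x) = sum_{n>=1} n a_n x^(n-1) and y''(x) = sum_{n>=2} n(n-1) a_n x^(n-2).
Substitute into P(x) y'' + Q(x) y' + R(x) y = 0 with P(x) = 1 - 2x^2, Q(x) = -3x, R(x) = 8, and match powers of x.
Initial conditions: a_0 = 2, a_1 = 3.
Setting the coefficient of each power of x to zero and solving order by order (substituting the coefficients already found):
  x^0: 2 a_2 + 8 a_0 = 0  ->  2 a_2 = -8 a_0 = -16  ->  a_2 = -8
  x^1: 6 a_3 + 5 a_1 = 0  ->  6 a_3 = -5 a_1 = -15  ->  a_3 = -5/2
  x^2: 12 a_4 - 2 a_2 = 0  ->  12 a_4 = 2 a_2 = -16  ->  a_4 = -4/3
Truncated series: y(x) = 2 + 3 x - 8 x^2 - (5/2) x^3 - (4/3) x^4 + O(x^5).

a_0 = 2; a_1 = 3; a_2 = -8; a_3 = -5/2; a_4 = -4/3


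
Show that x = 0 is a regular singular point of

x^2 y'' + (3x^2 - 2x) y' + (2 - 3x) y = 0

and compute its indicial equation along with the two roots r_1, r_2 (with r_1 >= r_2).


Divide by x^2 to reach normal form y'' + P_1(x) y' + P_2(x) y = 0 with P_1(x) = 3 - 2/x and P_2(x) = -3/x + 2/x^2.
x = 0 is a singular point because the y'-coefficient 3 - 2/x has a pole at x = 0 and the y-coefficient -3/x + 2/x^2 has a pole at x = 0.
It is a regular singular point because x P_1(x) = p(x) = 3x - 2 and x^2 P_2(x) = q(x) = 2 - 3x are polynomials, hence analytic at x = 0.
p(0) = -2,  q(0) = 2.
Indicial equation: r(r-1) + p(0) r + q(0) = 0, i.e. r^2 + (p(0) - 1) r + q(0) = 0, i.e. r^2 - 3 r + 2 = 0.
Discriminant: (-3)^2 - 4(2) = 1, so r = (3 ± 1)/2.
Solving: r_1 = 2, r_2 = 1.

indicial: r^2 - 3 r + 2 = 0; roots r_1 = 2, r_2 = 1


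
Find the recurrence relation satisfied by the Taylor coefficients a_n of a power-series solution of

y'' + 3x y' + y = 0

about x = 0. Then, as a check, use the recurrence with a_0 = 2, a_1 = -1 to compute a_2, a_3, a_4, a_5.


Substitute y = sum_n a_n x^n.
y''(x) has coefficient (n+2)(n+1) a_{n+2} at x^n;
3 x y'(x) has coefficient 3 n a_n at x^n (shift);
y(x) has coefficient 1 a_n at x^n.
Matching x^n: (n+2)(n+1) a_{n+2} + (3n + 1) a_n = 0.
Thus a_{n+2} = (-3n - 1) / ((n+1)(n+2)) * a_n.

Check with a_0 = 2, a_1 = -1 (apply the recurrence for n = 0, 1, 2, 3): a_0 = 2, a_1 = -1, a_2 = -1, a_3 = 2/3, a_4 = 7/12, a_5 = -1/3.

a_(n+2) = (-3n - 1) / ((n+1)(n+2)) * a_n; check: a_0 = 2, a_1 = -1, a_2 = -1, a_3 = 2/3, a_4 = 7/12, a_5 = -1/3


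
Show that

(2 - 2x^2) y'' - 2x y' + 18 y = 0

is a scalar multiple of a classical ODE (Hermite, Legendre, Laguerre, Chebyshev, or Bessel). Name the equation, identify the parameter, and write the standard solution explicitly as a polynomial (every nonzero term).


All three coefficients share the factor 2; dividing through by 2 gives  (1 - x^2) y'' - x y' + 9 y = 0.
This matches the Chebyshev equation (1 - x^2) y'' - x y' + n^2 y = 0 (note the -x y' term, not -2x y') with n^2 = 9, so n = 3; the polynomial solution is T_3(x).
With y = sum_k a_k x^k, matching x^k gives (k+2)(k+1) a_{k+2} = (k^2 - n^2) a_k = (k - 3)(k + 3) a_k. The right side vanishes at k = 3, so the series with the parity of 3 terminates at degree 3.
Standard normalization: leading coefficient of T_n is 2^(n-1), so a_3 = 2^2 = 4. Work downward with a_k = (k+1)(k+2) a_{k+2} / ((k - 3)(k + 3)):
  a_1 = (2)(3)(4) / ((1 - 3)(1 + 3)) = 24/(-8) = -3
Hence T_3(x) = 4 x^3 - 3 x.

T_3(x); series = 4 x^3 - 3 x


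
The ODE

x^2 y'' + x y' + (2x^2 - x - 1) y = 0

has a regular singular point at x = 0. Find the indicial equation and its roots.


Divide by x^2 to reach normal form y'' + P_1(x) y' + P_2(x) y = 0 with P_1(x) = 1/x and P_2(x) = 2 - 1/x - 1/x^2.
x = 0 is a singular point because the y'-coefficient 1/x has a pole at x = 0 and the y-coefficient 2 - 1/x - 1/x^2 has a pole at x = 0.
It is a regular singular point because x P_1(x) = p(x) = 1 and x^2 P_2(x) = q(x) = 2x^2 - x - 1 are polynomials, hence analytic at x = 0.
p(0) = 1,  q(0) = -1.
Indicial equation: r(r-1) + p(0) r + q(0) = 0, i.e. r^2 + (p(0) - 1) r + q(0) = 0, i.e. r^2 - 1 = 0.
Discriminant: (0)^2 - 4(-1) = 4, so r = (0 ± 2)/2.
Solving: r_1 = 1, r_2 = -1.

indicial: r^2 - 1 = 0; roots r_1 = 1, r_2 = -1


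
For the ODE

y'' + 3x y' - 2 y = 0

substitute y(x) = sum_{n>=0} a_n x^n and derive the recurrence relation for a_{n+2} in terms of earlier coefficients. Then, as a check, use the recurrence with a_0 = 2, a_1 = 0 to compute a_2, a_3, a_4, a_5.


Substitute y = sum_n a_n x^n.
y''(x) has coefficient (n+2)(n+1) a_{n+2} at x^n;
3 x y'(x) has coefficient 3 n a_n at x^n (shift);
-2 y(x) has coefficient -2 a_n at x^n.
Matching x^n: (n+2)(n+1) a_{n+2} + (3n - 2) a_n = 0.
Thus a_{n+2} = (-3n + 2) / ((n+1)(n+2)) * a_n.

Check with a_0 = 2, a_1 = 0 (apply the recurrence for n = 0, 1, 2, 3): a_0 = 2, a_1 = 0, a_2 = 2, a_3 = 0, a_4 = -2/3, a_5 = 0.

a_(n+2) = (-3n + 2) / ((n+1)(n+2)) * a_n; check: a_0 = 2, a_1 = 0, a_2 = 2, a_3 = 0, a_4 = -2/3, a_5 = 0


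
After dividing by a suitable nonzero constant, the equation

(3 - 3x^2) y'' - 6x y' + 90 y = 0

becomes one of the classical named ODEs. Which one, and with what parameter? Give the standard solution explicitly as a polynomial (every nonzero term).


All three coefficients share the factor 3; dividing through by 3 gives  (1 - x^2) y'' - 2x y' + 30 y = 0.
This matches the Legendre equation (1 - x^2) y'' - 2x y' + n(n+1) y = 0 (note the -2x y' term) with n(n+1) = 30, so n = 5; the polynomial solution is P_5(x).
With y = sum_k a_k x^k, matching x^k gives (k+2)(k+1) a_{k+2} = [k(k+1) - n(n+1)] a_k = (k - 5)(k + 6) a_k. The right side vanishes at k = 5, so the series with the parity of 5 terminates at degree 5.
Standard normalization (P_n(1) = 1): leading coefficient (2n)!/(2^n (n!)^2) = 3628800/(32*14400) = 63/8, so a_5 = 63/8. Work downward with a_k = (k+1)(k+2) a_{k+2} / ((k - 5)(k + 6)):
  a_3 = (4)(5)(63/8) / ((3 - 5)(3 + 6)) = (315/2)/(-18) = -35/4
  a_1 = (2)(3)(-35/4) / ((1 - 5)(1 + 6)) = (-105/2)/(-28) = 15/8
Hence P_5(x) = 63 x^5/8 - 35 x^3/4 + 15 x/8.

P_5(x); series = 63 x^5/8 - 35 x^3/4 + 15 x/8


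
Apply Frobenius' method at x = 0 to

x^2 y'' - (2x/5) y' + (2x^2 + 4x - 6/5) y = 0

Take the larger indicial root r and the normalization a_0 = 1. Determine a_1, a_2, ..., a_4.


Write in Frobenius form y'' + (p(x)/x) y' + (q(x)/x^2) y = 0:
  p(x) = -2/5,  q(x) = 2x^2 + 4x - 6/5.
Indicial equation: r(r-1) + (-2/5) r + (-6/5) = 0 -> roots r_1 = 2, r_2 = -3/5.
Take r = r_1 = 2. Let y(x) = x^r sum_{n>=0} a_n x^n with a_0 = 1.
Substitute y = x^r sum a_n x^n and match x^{r+n}. The recurrence is
  D(n) a_n + 4 a_{n-1} + 2 a_{n-2} = 0,  where D(n) = (r+n)(r+n-1) + (-2/5)(r+n) + (-6/5).
  a_n = [-4 a_{n-1} - 2 a_{n-2}] / D(n).
Since the indicial polynomial factors as (r - r_1)(r - r_2), D(n) = (r_1 + n - r_1)(r_1 + n - r_2) = n(n + 13/5).
Evaluating step by step (a_0 = 1):
  n = 1: D(1) = 1(1 + 13/5) = 18/5; numerator = -4(1) = -4; a_1 = (-4)/(18/5) = -10/9
  n = 2: D(2) = 2(2 + 13/5) = 46/5; numerator = -4(-10/9) - 2(1) = 22/9; a_2 = (22/9)/(46/5) = 55/207
  n = 3: D(3) = 3(3 + 13/5) = 84/5; numerator = -4(55/207) - 2(-10/9) = 80/69; a_3 = (80/69)/(84/5) = 100/1449
  n = 4: D(4) = 4(4 + 13/5) = 132/5; numerator = -4(100/1449) - 2(55/207) = -130/161; a_4 = (-130/161)/(132/5) = -325/10626

r = 2; a_0 = 1; a_1 = -10/9; a_2 = 55/207; a_3 = 100/1449; a_4 = -325/10626


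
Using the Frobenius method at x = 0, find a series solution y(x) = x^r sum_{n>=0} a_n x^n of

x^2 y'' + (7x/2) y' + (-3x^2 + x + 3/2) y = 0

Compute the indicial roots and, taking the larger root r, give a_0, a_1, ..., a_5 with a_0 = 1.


Write in Frobenius form y'' + (p(x)/x) y' + (q(x)/x^2) y = 0:
  p(x) = 7/2,  q(x) = -3x^2 + x + 3/2.
Indicial equation: r(r-1) + (7/2) r + (3/2) = 0 -> roots r_1 = -1, r_2 = -3/2.
Take r = r_1 = -1. Let y(x) = x^r sum_{n>=0} a_n x^n with a_0 = 1.
Substitute y = x^r sum a_n x^n and match x^{r+n}. The recurrence is
  D(n) a_n + 1 a_{n-1} - 3 a_{n-2} = 0,  where D(n) = (r+n)(r+n-1) + (7/2)(r+n) + (3/2).
  a_n = [-1 a_{n-1} + 3 a_{n-2}] / D(n).
Since the indicial polynomial factors as (r - r_1)(r - r_2), D(n) = (r_1 + n - r_1)(r_1 + n - r_2) = n(n + 1/2).
Evaluating step by step (a_0 = 1):
  n = 1: D(1) = 1(1 + 1/2) = 3/2; numerator = -1(1) = -1; a_1 = (-1)/(3/2) = -2/3
  n = 2: D(2) = 2(2 + 1/2) = 5; numerator = -1(-2/3) + 3(1) = 11/3; a_2 = (11/3)/(5) = 11/15
  n = 3: D(3) = 3(3 + 1/2) = 21/2; numerator = -1(11/15) + 3(-2/3) = -41/15; a_3 = (-41/15)/(21/2) = -82/315
  n = 4: D(4) = 4(4 + 1/2) = 18; numerator = -1(-82/315) + 3(11/15) = 155/63; a_4 = (155/63)/(18) = 155/1134
  n = 5: D(5) = 5(5 + 1/2) = 55/2; numerator = -1(155/1134) + 3(-82/315) = -5203/5670; a_5 = (-5203/5670)/(55/2) = -473/14175

r = -1; a_0 = 1; a_1 = -2/3; a_2 = 11/15; a_3 = -82/315; a_4 = 155/1134; a_5 = -473/14175


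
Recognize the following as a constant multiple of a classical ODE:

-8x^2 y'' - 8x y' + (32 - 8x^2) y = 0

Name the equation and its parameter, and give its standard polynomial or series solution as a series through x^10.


All three coefficients share the factor -8; dividing through by -8 gives  x^2 y'' + x y' + (x^2 - 4) y = 0.
This matches the Bessel equation x^2 y'' + x y' + (x^2 - nu^2) y = 0 with nu^2 = 4, so nu = 2; the solution bounded at x = 0 is J_2(x).
Frobenius at x = 0: indicial roots ±nu; for r = nu the recurrence k(k + 2nu) c_k = -c_{k-2} gives the standard series J_nu(x) = sum_{k>=0} (-1)^k / (k! (k+nu)!) (x/2)^(2k+nu). Evaluate the first 5 terms:
  k = 0: (-1)^0 / (0! * 2! * 2^2) x^2 = 1/(1*2*4) x^2 = (1/8) x^2
  k = 1: (-1)^1 / (1! * 3! * 2^4) x^4 = -1/(1*6*16) x^4 = (-1/96) x^4
  k = 2: (-1)^2 / (2! * 4! * 2^6) x^6 = 1/(2*24*64) x^6 = (1/3072) x^6
  k = 3: (-1)^3 / (3! * 5! * 2^8) x^8 = -1/(6*120*256) x^8 = (-1/184320) x^8
  k = 4: (-1)^4 / (4! * 6! * 2^10) x^10 = 1/(24*720*1024) x^10 = (1/17694720) x^10
Hence J_2(x) = x^10/17694720 - x^8/184320 + x^6/3072 - x^4/96 + x^2/8 + ....

J_2(x); series = x^10/17694720 - x^8/184320 + x^6/3072 - x^4/96 + x^2/8


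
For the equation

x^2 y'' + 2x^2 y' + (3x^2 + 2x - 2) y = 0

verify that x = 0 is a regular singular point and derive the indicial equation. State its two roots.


Divide by x^2 to reach normal form y'' + P_1(x) y' + P_2(x) y = 0 with P_1(x) = 2 and P_2(x) = 3 + 2/x - 2/x^2.
x = 0 is a singular point because the y-coefficient 3 + 2/x - 2/x^2 has a pole at x = 0.
It is a regular singular point because x P_1(x) = p(x) = 2x and x^2 P_2(x) = q(x) = 3x^2 + 2x - 2 are polynomials, hence analytic at x = 0.
p(0) = 0,  q(0) = -2.
Indicial equation: r(r-1) + p(0) r + q(0) = 0, i.e. r^2 + (p(0) - 1) r + q(0) = 0, i.e. r^2 - 1 r - 2 = 0.
Discriminant: (-1)^2 - 4(-2) = 9, so r = (1 ± 3)/2.
Solving: r_1 = 2, r_2 = -1.

indicial: r^2 - 1 r - 2 = 0; roots r_1 = 2, r_2 = -1


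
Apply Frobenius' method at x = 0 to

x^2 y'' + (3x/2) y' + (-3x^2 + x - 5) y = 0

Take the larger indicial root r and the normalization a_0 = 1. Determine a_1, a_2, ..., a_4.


Write in Frobenius form y'' + (p(x)/x) y' + (q(x)/x^2) y = 0:
  p(x) = 3/2,  q(x) = -3x^2 + x - 5.
Indicial equation: r(r-1) + (3/2) r + (-5) = 0 -> roots r_1 = 2, r_2 = -5/2.
Take r = r_1 = 2. Let y(x) = x^r sum_{n>=0} a_n x^n with a_0 = 1.
Substitute y = x^r sum a_n x^n and match x^{r+n}. The recurrence is
  D(n) a_n + 1 a_{n-1} - 3 a_{n-2} = 0,  where D(n) = (r+n)(r+n-1) + (3/2)(r+n) + (-5).
  a_n = [-1 a_{n-1} + 3 a_{n-2}] / D(n).
Since the indicial polynomial factors as (r - r_1)(r - r_2), D(n) = (r_1 + n - r_1)(r_1 + n - r_2) = n(n + 9/2).
Evaluating step by step (a_0 = 1):
  n = 1: D(1) = 1(1 + 9/2) = 11/2; numerator = -1(1) = -1; a_1 = (-1)/(11/2) = -2/11
  n = 2: D(2) = 2(2 + 9/2) = 13; numerator = -1(-2/11) + 3(1) = 35/11; a_2 = (35/11)/(13) = 35/143
  n = 3: D(3) = 3(3 + 9/2) = 45/2; numerator = -1(35/143) + 3(-2/11) = -113/143; a_3 = (-113/143)/(45/2) = -226/6435
  n = 4: D(4) = 4(4 + 9/2) = 34; numerator = -1(-226/6435) + 3(35/143) = 4951/6435; a_4 = (4951/6435)/(34) = 4951/218790

r = 2; a_0 = 1; a_1 = -2/11; a_2 = 35/143; a_3 = -226/6435; a_4 = 4951/218790


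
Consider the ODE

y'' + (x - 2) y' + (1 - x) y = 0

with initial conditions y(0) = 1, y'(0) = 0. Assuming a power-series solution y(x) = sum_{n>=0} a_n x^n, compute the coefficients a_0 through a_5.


Ansatz: y(x) = sum_{n>=0} a_n x^n, so y'(x) = sum_{n>=1} n a_n x^(n-1) and y''(x) = sum_{n>=2} n(n-1) a_n x^(n-2).
Substitute into P(x) y'' + Q(x) y' + R(x) y = 0 with P(x) = 1, Q(x) = x - 2, R(x) = 1 - x, and match powers of x.
Initial conditions: a_0 = 1, a_1 = 0.
Setting the coefficient of each power of x to zero and solving order by order (substituting the coefficients already found):
  x^0: 2 a_2 - 2 a_1 + a_0 = 0  ->  2 a_2 = 2 a_1 - a_0 = -1  ->  a_2 = -1/2
  x^1: 6 a_3 - 4 a_2 + 2 a_1 - a_0 = 0  ->  6 a_3 = 4 a_2 - 2 a_1 + a_0 = -1  ->  a_3 = -1/6
  x^2: 12 a_4 - 6 a_3 + 3 a_2 - a_1 = 0  ->  12 a_4 = 6 a_3 - 3 a_2 + a_1 = 1/2  ->  a_4 = 1/24
  x^3: 20 a_5 - 8 a_4 + 4 a_3 - a_2 = 0  ->  20 a_5 = 8 a_4 - 4 a_3 + a_2 = 1/2  ->  a_5 = 1/40
Truncated series: y(x) = 1 - (1/2) x^2 - (1/6) x^3 + (1/24) x^4 + (1/40) x^5 + O(x^6).

a_0 = 1; a_1 = 0; a_2 = -1/2; a_3 = -1/6; a_4 = 1/24; a_5 = 1/40


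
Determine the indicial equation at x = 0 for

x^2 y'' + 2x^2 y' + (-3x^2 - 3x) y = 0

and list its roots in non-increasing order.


Divide by x^2 to reach normal form y'' + P_1(x) y' + P_2(x) y = 0 with P_1(x) = 2 and P_2(x) = -3 - 3/x.
x = 0 is a singular point because the y-coefficient -3 - 3/x has a pole at x = 0.
It is a regular singular point because x P_1(x) = p(x) = 2x and x^2 P_2(x) = q(x) = -3x^2 - 3x are polynomials, hence analytic at x = 0.
p(0) = 0,  q(0) = 0.
Indicial equation: r(r-1) + p(0) r + q(0) = 0, i.e. r^2 + (p(0) - 1) r + q(0) = 0, i.e. r^2 - 1 r = 0.
Discriminant: (-1)^2 - 4(0) = 1, so r = (1 ± 1)/2.
Solving: r_1 = 1, r_2 = 0.

indicial: r^2 - 1 r = 0; roots r_1 = 1, r_2 = 0


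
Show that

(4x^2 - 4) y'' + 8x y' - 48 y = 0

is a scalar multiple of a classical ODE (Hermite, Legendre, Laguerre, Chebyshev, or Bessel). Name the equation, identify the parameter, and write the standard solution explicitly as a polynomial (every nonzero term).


All three coefficients share the factor -4; dividing through by -4 gives  (1 - x^2) y'' - 2x y' + 12 y = 0.
This matches the Legendre equation (1 - x^2) y'' - 2x y' + n(n+1) y = 0 (note the -2x y' term) with n(n+1) = 12, so n = 3; the polynomial solution is P_3(x).
With y = sum_k a_k x^k, matching x^k gives (k+2)(k+1) a_{k+2} = [k(k+1) - n(n+1)] a_k = (k - 3)(k + 4) a_k. The right side vanishes at k = 3, so the series with the parity of 3 terminates at degree 3.
Standard normalization (P_n(1) = 1): leading coefficient (2n)!/(2^n (n!)^2) = 720/(8*36) = 5/2, so a_3 = 5/2. Work downward with a_k = (k+1)(k+2) a_{k+2} / ((k - 3)(k + 4)):
  a_1 = (2)(3)(5/2) / ((1 - 3)(1 + 4)) = 15/(-10) = -3/2
Hence P_3(x) = 5 x^3/2 - 3 x/2.

P_3(x); series = 5 x^3/2 - 3 x/2


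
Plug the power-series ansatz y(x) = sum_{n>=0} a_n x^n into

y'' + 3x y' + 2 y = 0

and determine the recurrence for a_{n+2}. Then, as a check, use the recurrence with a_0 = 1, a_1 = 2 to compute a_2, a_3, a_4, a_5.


Substitute y = sum_n a_n x^n.
y''(x) has coefficient (n+2)(n+1) a_{n+2} at x^n;
3 x y'(x) has coefficient 3 n a_n at x^n (shift);
2 y(x) has coefficient 2 a_n at x^n.
Matching x^n: (n+2)(n+1) a_{n+2} + (3n + 2) a_n = 0.
Thus a_{n+2} = (-3n - 2) / ((n+1)(n+2)) * a_n.

Check with a_0 = 1, a_1 = 2 (apply the recurrence for n = 0, 1, 2, 3): a_0 = 1, a_1 = 2, a_2 = -1, a_3 = -5/3, a_4 = 2/3, a_5 = 11/12.

a_(n+2) = (-3n - 2) / ((n+1)(n+2)) * a_n; check: a_0 = 1, a_1 = 2, a_2 = -1, a_3 = -5/3, a_4 = 2/3, a_5 = 11/12


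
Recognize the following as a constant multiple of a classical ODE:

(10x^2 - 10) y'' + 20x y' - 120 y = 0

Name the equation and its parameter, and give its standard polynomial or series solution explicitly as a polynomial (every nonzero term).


All three coefficients share the factor -10; dividing through by -10 gives  (1 - x^2) y'' - 2x y' + 12 y = 0.
This matches the Legendre equation (1 - x^2) y'' - 2x y' + n(n+1) y = 0 (note the -2x y' term) with n(n+1) = 12, so n = 3; the polynomial solution is P_3(x).
With y = sum_k a_k x^k, matching x^k gives (k+2)(k+1) a_{k+2} = [k(k+1) - n(n+1)] a_k = (k - 3)(k + 4) a_k. The right side vanishes at k = 3, so the series with the parity of 3 terminates at degree 3.
Standard normalization (P_n(1) = 1): leading coefficient (2n)!/(2^n (n!)^2) = 720/(8*36) = 5/2, so a_3 = 5/2. Work downward with a_k = (k+1)(k+2) a_{k+2} / ((k - 3)(k + 4)):
  a_1 = (2)(3)(5/2) / ((1 - 3)(1 + 4)) = 15/(-10) = -3/2
Hence P_3(x) = 5 x^3/2 - 3 x/2.

P_3(x); series = 5 x^3/2 - 3 x/2


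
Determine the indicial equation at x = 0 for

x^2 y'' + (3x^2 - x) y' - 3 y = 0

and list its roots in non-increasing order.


Divide by x^2 to reach normal form y'' + P_1(x) y' + P_2(x) y = 0 with P_1(x) = 3 - 1/x and P_2(x) = -3/x^2.
x = 0 is a singular point because the y'-coefficient 3 - 1/x has a pole at x = 0 and the y-coefficient -3/x^2 has a pole at x = 0.
It is a regular singular point because x P_1(x) = p(x) = 3x - 1 and x^2 P_2(x) = q(x) = -3 are polynomials, hence analytic at x = 0.
p(0) = -1,  q(0) = -3.
Indicial equation: r(r-1) + p(0) r + q(0) = 0, i.e. r^2 + (p(0) - 1) r + q(0) = 0, i.e. r^2 - 2 r - 3 = 0.
Discriminant: (-2)^2 - 4(-3) = 16, so r = (2 ± 4)/2.
Solving: r_1 = 3, r_2 = -1.

indicial: r^2 - 2 r - 3 = 0; roots r_1 = 3, r_2 = -1


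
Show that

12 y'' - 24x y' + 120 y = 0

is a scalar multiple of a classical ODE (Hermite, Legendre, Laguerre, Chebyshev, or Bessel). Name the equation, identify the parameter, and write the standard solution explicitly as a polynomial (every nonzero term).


All three coefficients share the factor 12; dividing through by 12 gives  y'' - 2x y' + 10 y = 0.
This matches the Hermite equation y'' - 2x y' + 2n y = 0 with 2n = 10, so n = 5; the polynomial solution is H_5(x).
With y = sum_k a_k x^k, matching x^k gives (k+2)(k+1) a_{k+2} = 2(k - n) a_k = 2(k - 5) a_k. The right side vanishes at k = 5, so the series with the parity of 5 terminates at degree 5.
Standard normalization: leading coefficient of H_n is 2^n, so a_5 = 2^5 = 32. Work downward with a_k = (k+1)(k+2) a_{k+2} / (2(k - n)):
  a_3 = (4)(5)(32) / (2(3 - 5)) = 640/(-4) = -160
  a_1 = (2)(3)(-160) / (2(1 - 5)) = -960/(-8) = 120
Hence H_5(x) = 32 x^5 - 160 x^3 + 120 x.

H_5(x); series = 32 x^5 - 160 x^3 + 120 x


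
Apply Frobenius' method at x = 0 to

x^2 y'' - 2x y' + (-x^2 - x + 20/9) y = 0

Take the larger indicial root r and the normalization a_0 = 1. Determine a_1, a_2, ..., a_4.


Write in Frobenius form y'' + (p(x)/x) y' + (q(x)/x^2) y = 0:
  p(x) = -2,  q(x) = -x^2 - x + 20/9.
Indicial equation: r(r-1) + (-2) r + (20/9) = 0 -> roots r_1 = 5/3, r_2 = 4/3.
Take r = r_1 = 5/3. Let y(x) = x^r sum_{n>=0} a_n x^n with a_0 = 1.
Substitute y = x^r sum a_n x^n and match x^{r+n}. The recurrence is
  D(n) a_n - 1 a_{n-1} - 1 a_{n-2} = 0,  where D(n) = (r+n)(r+n-1) + (-2)(r+n) + (20/9).
  a_n = [1 a_{n-1} + 1 a_{n-2}] / D(n).
Since the indicial polynomial factors as (r - r_1)(r - r_2), D(n) = (r_1 + n - r_1)(r_1 + n - r_2) = n(n + 1/3).
Evaluating step by step (a_0 = 1):
  n = 1: D(1) = 1(1 + 1/3) = 4/3; numerator = 1(1) = 1; a_1 = (1)/(4/3) = 3/4
  n = 2: D(2) = 2(2 + 1/3) = 14/3; numerator = 1(3/4) + 1(1) = 7/4; a_2 = (7/4)/(14/3) = 3/8
  n = 3: D(3) = 3(3 + 1/3) = 10; numerator = 1(3/8) + 1(3/4) = 9/8; a_3 = (9/8)/(10) = 9/80
  n = 4: D(4) = 4(4 + 1/3) = 52/3; numerator = 1(9/80) + 1(3/8) = 39/80; a_4 = (39/80)/(52/3) = 9/320

r = 5/3; a_0 = 1; a_1 = 3/4; a_2 = 3/8; a_3 = 9/80; a_4 = 9/320


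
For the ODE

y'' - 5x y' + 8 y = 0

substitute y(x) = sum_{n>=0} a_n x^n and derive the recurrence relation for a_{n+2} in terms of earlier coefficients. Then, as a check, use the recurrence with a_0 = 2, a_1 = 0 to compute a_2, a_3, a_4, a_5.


Substitute y = sum_n a_n x^n.
y''(x) has coefficient (n+2)(n+1) a_{n+2} at x^n;
-5 x y'(x) has coefficient -5 n a_n at x^n (shift);
8 y(x) has coefficient 8 a_n at x^n.
Matching x^n: (n+2)(n+1) a_{n+2} + (-5n + 8) a_n = 0.
Thus a_{n+2} = (5n - 8) / ((n+1)(n+2)) * a_n.

Check with a_0 = 2, a_1 = 0 (apply the recurrence for n = 0, 1, 2, 3): a_0 = 2, a_1 = 0, a_2 = -8, a_3 = 0, a_4 = -4/3, a_5 = 0.

a_(n+2) = (5n - 8) / ((n+1)(n+2)) * a_n; check: a_0 = 2, a_1 = 0, a_2 = -8, a_3 = 0, a_4 = -4/3, a_5 = 0


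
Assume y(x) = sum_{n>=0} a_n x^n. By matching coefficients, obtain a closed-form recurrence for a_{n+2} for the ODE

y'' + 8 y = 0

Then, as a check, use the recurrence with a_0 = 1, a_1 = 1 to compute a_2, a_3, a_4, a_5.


Substitute y = sum_n a_n x^n into y'' + (const) y = 0.
y''(x) = sum_{n>=0} (n+2)(n+1) a_{n+2} x^n.
The ODE becomes sum_n [(n+2)(n+1) a_{n+2} + 8 a_n] x^n = 0.
Setting each coefficient to zero gives the recurrence:
  (n+2)(n+1) a_{n+2} + 8 a_n = 0,
  a_{n+2} = -8 / ((n+1)(n+2)) a_n.

Check with a_0 = 1, a_1 = 1 (apply the recurrence for n = 0, 1, 2, 3): a_0 = 1, a_1 = 1, a_2 = -4, a_3 = -4/3, a_4 = 8/3, a_5 = 8/15.

a_{n+2} = -8/((n+1)(n+2)) * a_n; check: a_0 = 1, a_1 = 1, a_2 = -4, a_3 = -4/3, a_4 = 8/3, a_5 = 8/15


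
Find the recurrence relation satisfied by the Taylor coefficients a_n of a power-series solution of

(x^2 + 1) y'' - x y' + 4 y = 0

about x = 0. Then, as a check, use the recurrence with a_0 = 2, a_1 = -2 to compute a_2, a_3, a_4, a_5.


Substitute y = sum_n a_n x^n.
(1 + 1 x^2) y'' contributes (n+2)(n+1) a_{n+2} + n(n-1) a_n at x^n.
-x y'(x) contributes -n a_n at x^n.
4 y(x) contributes 4 a_n at x^n.
Matching x^n: (n+2)(n+1) a_{n+2} + (n(n-1) - n + 4) a_n = 0.
Thus a_{n+2} = (-n(n-1) + n - 4) / ((n+1)(n+2)) * a_n.

Check with a_0 = 2, a_1 = -2 (apply the recurrence for n = 0, 1, 2, 3): a_0 = 2, a_1 = -2, a_2 = -4, a_3 = 1, a_4 = 4/3, a_5 = -7/20.

a_(n+2) = (-n(n-1) + n - 4) / ((n+1)(n+2)) * a_n; check: a_0 = 2, a_1 = -2, a_2 = -4, a_3 = 1, a_4 = 4/3, a_5 = -7/20


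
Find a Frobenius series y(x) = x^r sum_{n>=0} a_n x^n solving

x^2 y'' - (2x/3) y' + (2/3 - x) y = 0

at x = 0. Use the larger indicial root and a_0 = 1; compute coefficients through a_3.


Write in Frobenius form y'' + (p(x)/x) y' + (q(x)/x^2) y = 0:
  p(x) = -2/3,  q(x) = 2/3 - x.
Indicial equation: r(r-1) + (-2/3) r + (2/3) = 0 -> roots r_1 = 1, r_2 = 2/3.
Take r = r_1 = 1. Let y(x) = x^r sum_{n>=0} a_n x^n with a_0 = 1.
Substitute y = x^r sum a_n x^n and match x^{r+n}. The recurrence is
  D(n) a_n - 1 a_{n-1} = 0,  where D(n) = (r+n)(r+n-1) + (-2/3)(r+n) + (2/3).
  a_n = 1 / D(n) * a_{n-1}.
Since the indicial polynomial factors as (r - r_1)(r - r_2), D(n) = (r_1 + n - r_1)(r_1 + n - r_2) = n(n + 1/3).
Evaluating step by step (a_0 = 1):
  n = 1: D(1) = 1(1 + 1/3) = 4/3; numerator = 1(1) = 1; a_1 = (1)/(4/3) = 3/4
  n = 2: D(2) = 2(2 + 1/3) = 14/3; numerator = 1(3/4) = 3/4; a_2 = (3/4)/(14/3) = 9/56
  n = 3: D(3) = 3(3 + 1/3) = 10; numerator = 1(9/56) = 9/56; a_3 = (9/56)/(10) = 9/560

r = 1; a_0 = 1; a_1 = 3/4; a_2 = 9/56; a_3 = 9/560


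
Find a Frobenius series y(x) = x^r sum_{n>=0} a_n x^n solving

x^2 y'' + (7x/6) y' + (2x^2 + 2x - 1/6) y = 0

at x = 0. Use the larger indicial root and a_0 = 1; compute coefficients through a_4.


Write in Frobenius form y'' + (p(x)/x) y' + (q(x)/x^2) y = 0:
  p(x) = 7/6,  q(x) = 2x^2 + 2x - 1/6.
Indicial equation: r(r-1) + (7/6) r + (-1/6) = 0 -> roots r_1 = 1/3, r_2 = -1/2.
Take r = r_1 = 1/3. Let y(x) = x^r sum_{n>=0} a_n x^n with a_0 = 1.
Substitute y = x^r sum a_n x^n and match x^{r+n}. The recurrence is
  D(n) a_n + 2 a_{n-1} + 2 a_{n-2} = 0,  where D(n) = (r+n)(r+n-1) + (7/6)(r+n) + (-1/6).
  a_n = [-2 a_{n-1} - 2 a_{n-2}] / D(n).
Since the indicial polynomial factors as (r - r_1)(r - r_2), D(n) = (r_1 + n - r_1)(r_1 + n - r_2) = n(n + 5/6).
Evaluating step by step (a_0 = 1):
  n = 1: D(1) = 1(1 + 5/6) = 11/6; numerator = -2(1) = -2; a_1 = (-2)/(11/6) = -12/11
  n = 2: D(2) = 2(2 + 5/6) = 17/3; numerator = -2(-12/11) - 2(1) = 2/11; a_2 = (2/11)/(17/3) = 6/187
  n = 3: D(3) = 3(3 + 5/6) = 23/2; numerator = -2(6/187) - 2(-12/11) = 36/17; a_3 = (36/17)/(23/2) = 72/391
  n = 4: D(4) = 4(4 + 5/6) = 58/3; numerator = -2(72/391) - 2(6/187) = -1860/4301; a_4 = (-1860/4301)/(58/3) = -2790/124729

r = 1/3; a_0 = 1; a_1 = -12/11; a_2 = 6/187; a_3 = 72/391; a_4 = -2790/124729


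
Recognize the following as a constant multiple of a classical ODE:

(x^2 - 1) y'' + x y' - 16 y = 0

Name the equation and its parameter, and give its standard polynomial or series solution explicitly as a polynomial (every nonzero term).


All three coefficients share the factor -1; dividing through by -1 gives  (1 - x^2) y'' - x y' + 16 y = 0.
This matches the Chebyshev equation (1 - x^2) y'' - x y' + n^2 y = 0 (note the -x y' term, not -2x y') with n^2 = 16, so n = 4; the polynomial solution is T_4(x).
With y = sum_k a_k x^k, matching x^k gives (k+2)(k+1) a_{k+2} = (k^2 - n^2) a_k = (k - 4)(k + 4) a_k. The right side vanishes at k = 4, so the series with the parity of 4 terminates at degree 4.
Standard normalization: leading coefficient of T_n is 2^(n-1), so a_4 = 2^3 = 8. Work downward with a_k = (k+1)(k+2) a_{k+2} / ((k - 4)(k + 4)):
  a_2 = (3)(4)(8) / ((2 - 4)(2 + 4)) = 96/(-12) = -8
  a_0 = (1)(2)(-8) / ((0 - 4)(0 + 4)) = -16/(-16) = 1
Hence T_4(x) = 8 x^4 - 8 x^2 + 1.

T_4(x); series = 8 x^4 - 8 x^2 + 1


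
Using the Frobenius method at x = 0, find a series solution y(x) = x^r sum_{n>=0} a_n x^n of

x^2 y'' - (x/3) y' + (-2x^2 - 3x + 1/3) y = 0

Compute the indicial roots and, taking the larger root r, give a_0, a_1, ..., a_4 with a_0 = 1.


Write in Frobenius form y'' + (p(x)/x) y' + (q(x)/x^2) y = 0:
  p(x) = -1/3,  q(x) = -2x^2 - 3x + 1/3.
Indicial equation: r(r-1) + (-1/3) r + (1/3) = 0 -> roots r_1 = 1, r_2 = 1/3.
Take r = r_1 = 1. Let y(x) = x^r sum_{n>=0} a_n x^n with a_0 = 1.
Substitute y = x^r sum a_n x^n and match x^{r+n}. The recurrence is
  D(n) a_n - 3 a_{n-1} - 2 a_{n-2} = 0,  where D(n) = (r+n)(r+n-1) + (-1/3)(r+n) + (1/3).
  a_n = [3 a_{n-1} + 2 a_{n-2}] / D(n).
Since the indicial polynomial factors as (r - r_1)(r - r_2), D(n) = (r_1 + n - r_1)(r_1 + n - r_2) = n(n + 2/3).
Evaluating step by step (a_0 = 1):
  n = 1: D(1) = 1(1 + 2/3) = 5/3; numerator = 3(1) = 3; a_1 = (3)/(5/3) = 9/5
  n = 2: D(2) = 2(2 + 2/3) = 16/3; numerator = 3(9/5) + 2(1) = 37/5; a_2 = (37/5)/(16/3) = 111/80
  n = 3: D(3) = 3(3 + 2/3) = 11; numerator = 3(111/80) + 2(9/5) = 621/80; a_3 = (621/80)/(11) = 621/880
  n = 4: D(4) = 4(4 + 2/3) = 56/3; numerator = 3(621/880) + 2(111/80) = 861/176; a_4 = (861/176)/(56/3) = 369/1408

r = 1; a_0 = 1; a_1 = 9/5; a_2 = 111/80; a_3 = 621/880; a_4 = 369/1408


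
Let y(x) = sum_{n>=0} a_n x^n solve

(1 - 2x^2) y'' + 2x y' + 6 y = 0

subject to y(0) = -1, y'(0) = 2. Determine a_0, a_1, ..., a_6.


Ansatz: y(x) = sum_{n>=0} a_n x^n, so y'(x) = sum_{n>=1} n a_n x^(n-1) and y''(x) = sum_{n>=2} n(n-1) a_n x^(n-2).
Substitute into P(x) y'' + Q(x) y' + R(x) y = 0 with P(x) = 1 - 2x^2, Q(x) = 2x, R(x) = 6, and match powers of x.
Initial conditions: a_0 = -1, a_1 = 2.
Setting the coefficient of each power of x to zero and solving order by order (substituting the coefficients already found):
  x^0: 2 a_2 + 6 a_0 = 0  ->  2 a_2 = -6 a_0 = 6  ->  a_2 = 3
  x^1: 6 a_3 + 8 a_1 = 0  ->  6 a_3 = -8 a_1 = -16  ->  a_3 = -8/3
  x^2: 12 a_4 + 6 a_2 = 0  ->  12 a_4 = -6 a_2 = -18  ->  a_4 = -3/2
  x^3: 20 a_5 = 0  ->  a_5 = 0
  x^4: 30 a_6 - 10 a_4 = 0  ->  30 a_6 = 10 a_4 = -15  ->  a_6 = -1/2
Truncated series: y(x) = -1 + 2 x + 3 x^2 - (8/3) x^3 - (3/2) x^4 - (1/2) x^6 + O(x^7).

a_0 = -1; a_1 = 2; a_2 = 3; a_3 = -8/3; a_4 = -3/2; a_5 = 0; a_6 = -1/2


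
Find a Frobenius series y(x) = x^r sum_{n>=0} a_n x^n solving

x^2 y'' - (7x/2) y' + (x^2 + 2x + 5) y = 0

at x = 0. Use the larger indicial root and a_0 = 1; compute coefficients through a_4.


Write in Frobenius form y'' + (p(x)/x) y' + (q(x)/x^2) y = 0:
  p(x) = -7/2,  q(x) = x^2 + 2x + 5.
Indicial equation: r(r-1) + (-7/2) r + (5) = 0 -> roots r_1 = 5/2, r_2 = 2.
Take r = r_1 = 5/2. Let y(x) = x^r sum_{n>=0} a_n x^n with a_0 = 1.
Substitute y = x^r sum a_n x^n and match x^{r+n}. The recurrence is
  D(n) a_n + 2 a_{n-1} + 1 a_{n-2} = 0,  where D(n) = (r+n)(r+n-1) + (-7/2)(r+n) + (5).
  a_n = [-2 a_{n-1} - 1 a_{n-2}] / D(n).
Since the indicial polynomial factors as (r - r_1)(r - r_2), D(n) = (r_1 + n - r_1)(r_1 + n - r_2) = n(n + 1/2).
Evaluating step by step (a_0 = 1):
  n = 1: D(1) = 1(1 + 1/2) = 3/2; numerator = -2(1) = -2; a_1 = (-2)/(3/2) = -4/3
  n = 2: D(2) = 2(2 + 1/2) = 5; numerator = -2(-4/3) - 1(1) = 5/3; a_2 = (5/3)/(5) = 1/3
  n = 3: D(3) = 3(3 + 1/2) = 21/2; numerator = -2(1/3) - 1(-4/3) = 2/3; a_3 = (2/3)/(21/2) = 4/63
  n = 4: D(4) = 4(4 + 1/2) = 18; numerator = -2(4/63) - 1(1/3) = -29/63; a_4 = (-29/63)/(18) = -29/1134

r = 5/2; a_0 = 1; a_1 = -4/3; a_2 = 1/3; a_3 = 4/63; a_4 = -29/1134


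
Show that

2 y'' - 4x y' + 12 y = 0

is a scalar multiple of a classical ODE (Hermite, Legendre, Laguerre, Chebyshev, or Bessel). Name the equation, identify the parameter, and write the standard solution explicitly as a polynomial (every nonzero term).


All three coefficients share the factor 2; dividing through by 2 gives  y'' - 2x y' + 6 y = 0.
This matches the Hermite equation y'' - 2x y' + 2n y = 0 with 2n = 6, so n = 3; the polynomial solution is H_3(x).
With y = sum_k a_k x^k, matching x^k gives (k+2)(k+1) a_{k+2} = 2(k - n) a_k = 2(k - 3) a_k. The right side vanishes at k = 3, so the series with the parity of 3 terminates at degree 3.
Standard normalization: leading coefficient of H_n is 2^n, so a_3 = 2^3 = 8. Work downward with a_k = (k+1)(k+2) a_{k+2} / (2(k - n)):
  a_1 = (2)(3)(8) / (2(1 - 3)) = 48/(-4) = -12
Hence H_3(x) = 8 x^3 - 12 x.

H_3(x); series = 8 x^3 - 12 x


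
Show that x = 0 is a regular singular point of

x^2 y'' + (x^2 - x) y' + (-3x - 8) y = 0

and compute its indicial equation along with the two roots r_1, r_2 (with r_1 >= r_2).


Divide by x^2 to reach normal form y'' + P_1(x) y' + P_2(x) y = 0 with P_1(x) = 1 - 1/x and P_2(x) = -3/x - 8/x^2.
x = 0 is a singular point because the y'-coefficient 1 - 1/x has a pole at x = 0 and the y-coefficient -3/x - 8/x^2 has a pole at x = 0.
It is a regular singular point because x P_1(x) = p(x) = x - 1 and x^2 P_2(x) = q(x) = -3x - 8 are polynomials, hence analytic at x = 0.
p(0) = -1,  q(0) = -8.
Indicial equation: r(r-1) + p(0) r + q(0) = 0, i.e. r^2 + (p(0) - 1) r + q(0) = 0, i.e. r^2 - 2 r - 8 = 0.
Discriminant: (-2)^2 - 4(-8) = 36, so r = (2 ± 6)/2.
Solving: r_1 = 4, r_2 = -2.

indicial: r^2 - 2 r - 8 = 0; roots r_1 = 4, r_2 = -2


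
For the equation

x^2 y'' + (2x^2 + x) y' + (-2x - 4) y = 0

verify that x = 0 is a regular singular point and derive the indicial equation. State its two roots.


Divide by x^2 to reach normal form y'' + P_1(x) y' + P_2(x) y = 0 with P_1(x) = 2 + 1/x and P_2(x) = -2/x - 4/x^2.
x = 0 is a singular point because the y'-coefficient 2 + 1/x has a pole at x = 0 and the y-coefficient -2/x - 4/x^2 has a pole at x = 0.
It is a regular singular point because x P_1(x) = p(x) = 2x + 1 and x^2 P_2(x) = q(x) = -2x - 4 are polynomials, hence analytic at x = 0.
p(0) = 1,  q(0) = -4.
Indicial equation: r(r-1) + p(0) r + q(0) = 0, i.e. r^2 + (p(0) - 1) r + q(0) = 0, i.e. r^2 - 4 = 0.
Discriminant: (0)^2 - 4(-4) = 16, so r = (0 ± 4)/2.
Solving: r_1 = 2, r_2 = -2.

indicial: r^2 - 4 = 0; roots r_1 = 2, r_2 = -2


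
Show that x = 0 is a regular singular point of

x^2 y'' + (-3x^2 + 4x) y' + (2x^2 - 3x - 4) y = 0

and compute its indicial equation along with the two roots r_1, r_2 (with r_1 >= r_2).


Divide by x^2 to reach normal form y'' + P_1(x) y' + P_2(x) y = 0 with P_1(x) = -3 + 4/x and P_2(x) = 2 - 3/x - 4/x^2.
x = 0 is a singular point because the y'-coefficient -3 + 4/x has a pole at x = 0 and the y-coefficient 2 - 3/x - 4/x^2 has a pole at x = 0.
It is a regular singular point because x P_1(x) = p(x) = 4 - 3x and x^2 P_2(x) = q(x) = 2x^2 - 3x - 4 are polynomials, hence analytic at x = 0.
p(0) = 4,  q(0) = -4.
Indicial equation: r(r-1) + p(0) r + q(0) = 0, i.e. r^2 + (p(0) - 1) r + q(0) = 0, i.e. r^2 + 3 r - 4 = 0.
Discriminant: (3)^2 - 4(-4) = 25, so r = (-3 ± 5)/2.
Solving: r_1 = 1, r_2 = -4.

indicial: r^2 + 3 r - 4 = 0; roots r_1 = 1, r_2 = -4


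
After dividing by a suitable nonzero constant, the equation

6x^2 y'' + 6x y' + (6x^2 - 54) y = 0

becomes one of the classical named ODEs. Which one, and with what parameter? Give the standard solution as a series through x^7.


All three coefficients share the factor 6; dividing through by 6 gives  x^2 y'' + x y' + (x^2 - 9) y = 0.
This matches the Bessel equation x^2 y'' + x y' + (x^2 - nu^2) y = 0 with nu^2 = 9, so nu = 3; the solution bounded at x = 0 is J_3(x).
Frobenius at x = 0: indicial roots ±nu; for r = nu the recurrence k(k + 2nu) c_k = -c_{k-2} gives the standard series J_nu(x) = sum_{k>=0} (-1)^k / (k! (k+nu)!) (x/2)^(2k+nu). Evaluate the first 3 terms:
  k = 0: (-1)^0 / (0! * 3! * 2^3) x^3 = 1/(1*6*8) x^3 = (1/48) x^3
  k = 1: (-1)^1 / (1! * 4! * 2^5) x^5 = -1/(1*24*32) x^5 = (-1/768) x^5
  k = 2: (-1)^2 / (2! * 5! * 2^7) x^7 = 1/(2*120*128) x^7 = (1/30720) x^7
Hence J_3(x) = x^7/30720 - x^5/768 + x^3/48 + ....

J_3(x); series = x^7/30720 - x^5/768 + x^3/48


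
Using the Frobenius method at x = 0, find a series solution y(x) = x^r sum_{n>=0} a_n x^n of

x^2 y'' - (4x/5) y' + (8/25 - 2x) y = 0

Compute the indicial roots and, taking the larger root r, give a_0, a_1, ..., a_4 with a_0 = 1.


Write in Frobenius form y'' + (p(x)/x) y' + (q(x)/x^2) y = 0:
  p(x) = -4/5,  q(x) = 8/25 - 2x.
Indicial equation: r(r-1) + (-4/5) r + (8/25) = 0 -> roots r_1 = 8/5, r_2 = 1/5.
Take r = r_1 = 8/5. Let y(x) = x^r sum_{n>=0} a_n x^n with a_0 = 1.
Substitute y = x^r sum a_n x^n and match x^{r+n}. The recurrence is
  D(n) a_n - 2 a_{n-1} = 0,  where D(n) = (r+n)(r+n-1) + (-4/5)(r+n) + (8/25).
  a_n = 2 / D(n) * a_{n-1}.
Since the indicial polynomial factors as (r - r_1)(r - r_2), D(n) = (r_1 + n - r_1)(r_1 + n - r_2) = n(n + 7/5).
Evaluating step by step (a_0 = 1):
  n = 1: D(1) = 1(1 + 7/5) = 12/5; numerator = 2(1) = 2; a_1 = (2)/(12/5) = 5/6
  n = 2: D(2) = 2(2 + 7/5) = 34/5; numerator = 2(5/6) = 5/3; a_2 = (5/3)/(34/5) = 25/102
  n = 3: D(3) = 3(3 + 7/5) = 66/5; numerator = 2(25/102) = 25/51; a_3 = (25/51)/(66/5) = 125/3366
  n = 4: D(4) = 4(4 + 7/5) = 108/5; numerator = 2(125/3366) = 125/1683; a_4 = (125/1683)/(108/5) = 625/181764

r = 8/5; a_0 = 1; a_1 = 5/6; a_2 = 25/102; a_3 = 125/3366; a_4 = 625/181764


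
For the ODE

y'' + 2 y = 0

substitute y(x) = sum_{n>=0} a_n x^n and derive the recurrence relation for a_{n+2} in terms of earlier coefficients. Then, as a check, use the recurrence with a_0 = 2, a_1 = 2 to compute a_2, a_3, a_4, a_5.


Substitute y = sum_n a_n x^n into y'' + (const) y = 0.
y''(x) = sum_{n>=0} (n+2)(n+1) a_{n+2} x^n.
The ODE becomes sum_n [(n+2)(n+1) a_{n+2} + 2 a_n] x^n = 0.
Setting each coefficient to zero gives the recurrence:
  (n+2)(n+1) a_{n+2} + 2 a_n = 0,
  a_{n+2} = -2 / ((n+1)(n+2)) a_n.

Check with a_0 = 2, a_1 = 2 (apply the recurrence for n = 0, 1, 2, 3): a_0 = 2, a_1 = 2, a_2 = -2, a_3 = -2/3, a_4 = 1/3, a_5 = 1/15.

a_{n+2} = -2/((n+1)(n+2)) * a_n; check: a_0 = 2, a_1 = 2, a_2 = -2, a_3 = -2/3, a_4 = 1/3, a_5 = 1/15
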